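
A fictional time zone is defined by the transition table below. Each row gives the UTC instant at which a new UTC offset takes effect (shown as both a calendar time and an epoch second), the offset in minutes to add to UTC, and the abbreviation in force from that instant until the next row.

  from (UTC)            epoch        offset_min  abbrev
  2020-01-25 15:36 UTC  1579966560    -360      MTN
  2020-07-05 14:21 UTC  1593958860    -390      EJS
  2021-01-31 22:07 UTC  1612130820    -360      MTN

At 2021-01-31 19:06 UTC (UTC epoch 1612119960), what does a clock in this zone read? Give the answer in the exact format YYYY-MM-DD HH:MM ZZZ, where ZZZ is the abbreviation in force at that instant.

Query: 2021-01-31 19:06 UTC
Rule 2/3 (EJS, -06:30): 2020-07-05 14:21 UTC ≤ query < 2021-01-31 22:07 UTC
19·60 + 6 - 390 = 756 min
756 = 0·1440 + 756; 756 = 12·60 + 36 → 12:36, same day
→ 2021-01-31 12:36 EJS

2021-01-31 12:36 EJS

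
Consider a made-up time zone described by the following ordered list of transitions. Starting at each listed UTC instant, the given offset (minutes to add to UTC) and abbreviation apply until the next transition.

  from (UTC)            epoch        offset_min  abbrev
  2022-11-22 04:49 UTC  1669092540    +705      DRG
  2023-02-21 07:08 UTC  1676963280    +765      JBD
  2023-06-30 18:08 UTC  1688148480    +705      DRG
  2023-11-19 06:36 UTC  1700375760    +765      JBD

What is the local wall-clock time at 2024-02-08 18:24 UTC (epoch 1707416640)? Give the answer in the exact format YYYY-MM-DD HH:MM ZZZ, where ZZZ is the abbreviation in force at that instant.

2024-02-09 07:09 JBD

Query: 2024-02-08 18:24 UTC
Rule 4/4 (JBD, +12:45): 2023-11-19 06:36 UTC ≤ query < +∞
18·60 + 24 + 765 = 1869 min
1869 = 1·1440 + 429; 429 = 7·60 + 9 → 07:09, 2024-02-08 + 1 day = 2024-02-09
→ 2024-02-09 07:09 JBD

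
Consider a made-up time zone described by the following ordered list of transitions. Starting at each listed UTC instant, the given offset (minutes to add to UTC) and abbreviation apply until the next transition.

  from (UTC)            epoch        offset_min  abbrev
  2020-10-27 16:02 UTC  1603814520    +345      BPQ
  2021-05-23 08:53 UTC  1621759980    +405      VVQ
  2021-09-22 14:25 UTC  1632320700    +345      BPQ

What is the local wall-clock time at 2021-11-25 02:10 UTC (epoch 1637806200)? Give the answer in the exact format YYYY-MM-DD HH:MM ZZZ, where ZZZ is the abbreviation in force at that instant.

2021-11-25 07:55 BPQ

Query: 2021-11-25 02:10 UTC
Rule 3/3 (BPQ, +05:45): 2021-09-22 14:25 UTC ≤ query < +∞
2·60 + 10 + 345 = 475 min
475 = 0·1440 + 475; 475 = 7·60 + 55 → 07:55, same day
→ 2021-11-25 07:55 BPQ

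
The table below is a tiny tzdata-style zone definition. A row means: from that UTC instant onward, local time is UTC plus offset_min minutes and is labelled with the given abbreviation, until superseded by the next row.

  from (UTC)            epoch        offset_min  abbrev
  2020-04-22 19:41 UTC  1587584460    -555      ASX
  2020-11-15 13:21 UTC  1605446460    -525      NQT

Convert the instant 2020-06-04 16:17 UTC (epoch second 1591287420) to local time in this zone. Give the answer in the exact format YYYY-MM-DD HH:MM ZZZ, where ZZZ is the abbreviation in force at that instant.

2020-06-04 07:02 ASX

Query: 2020-06-04 16:17 UTC
Rule 1/2 (ASX, -09:15): 2020-04-22 19:41 UTC ≤ query < 2020-11-15 13:21 UTC
16·60 + 17 - 555 = 422 min
422 = 0·1440 + 422; 422 = 7·60 + 2 → 07:02, same day
→ 2020-06-04 07:02 ASX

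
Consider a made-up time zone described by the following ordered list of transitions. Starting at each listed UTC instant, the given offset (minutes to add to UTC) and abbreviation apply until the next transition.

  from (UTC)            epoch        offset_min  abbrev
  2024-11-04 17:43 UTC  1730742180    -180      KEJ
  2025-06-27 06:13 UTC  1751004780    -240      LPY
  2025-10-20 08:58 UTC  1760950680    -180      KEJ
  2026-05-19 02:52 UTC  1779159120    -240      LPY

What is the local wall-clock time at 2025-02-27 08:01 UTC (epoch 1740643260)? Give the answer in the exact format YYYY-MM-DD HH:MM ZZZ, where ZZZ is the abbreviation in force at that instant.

Query: 2025-02-27 08:01 UTC
Rule 1/4 (KEJ, -03:00): 2024-11-04 17:43 UTC ≤ query < 2025-06-27 06:13 UTC
8·60 + 1 - 180 = 301 min
301 = 0·1440 + 301; 301 = 5·60 + 1 → 05:01, same day
→ 2025-02-27 05:01 KEJ

2025-02-27 05:01 KEJ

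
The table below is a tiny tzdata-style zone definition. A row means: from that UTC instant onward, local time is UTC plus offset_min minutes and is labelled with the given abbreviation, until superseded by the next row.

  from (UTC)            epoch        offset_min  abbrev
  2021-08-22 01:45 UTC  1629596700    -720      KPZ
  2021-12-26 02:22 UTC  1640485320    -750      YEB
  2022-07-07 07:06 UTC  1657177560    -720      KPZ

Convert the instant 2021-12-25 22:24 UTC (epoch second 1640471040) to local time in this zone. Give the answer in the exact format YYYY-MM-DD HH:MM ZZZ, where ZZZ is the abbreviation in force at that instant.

2021-12-25 10:24 KPZ

Query: 2021-12-25 22:24 UTC
Rule 1/3 (KPZ, -12:00): 2021-08-22 01:45 UTC ≤ query < 2021-12-26 02:22 UTC
22·60 + 24 - 720 = 624 min
624 = 0·1440 + 624; 624 = 10·60 + 24 → 10:24, same day
→ 2021-12-25 10:24 KPZ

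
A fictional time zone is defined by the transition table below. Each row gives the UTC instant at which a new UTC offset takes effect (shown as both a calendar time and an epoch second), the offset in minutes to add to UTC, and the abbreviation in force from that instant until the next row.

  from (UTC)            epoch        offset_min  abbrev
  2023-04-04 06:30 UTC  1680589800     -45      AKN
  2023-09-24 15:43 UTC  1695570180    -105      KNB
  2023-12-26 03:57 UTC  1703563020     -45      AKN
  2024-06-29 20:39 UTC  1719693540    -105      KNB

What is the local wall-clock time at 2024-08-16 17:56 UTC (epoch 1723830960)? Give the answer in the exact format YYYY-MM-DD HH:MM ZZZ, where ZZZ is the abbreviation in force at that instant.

2024-08-16 16:11 KNB

Query: 2024-08-16 17:56 UTC
Rule 4/4 (KNB, -01:45): 2024-06-29 20:39 UTC ≤ query < +∞
17·60 + 56 - 105 = 971 min
971 = 0·1440 + 971; 971 = 16·60 + 11 → 16:11, same day
→ 2024-08-16 16:11 KNB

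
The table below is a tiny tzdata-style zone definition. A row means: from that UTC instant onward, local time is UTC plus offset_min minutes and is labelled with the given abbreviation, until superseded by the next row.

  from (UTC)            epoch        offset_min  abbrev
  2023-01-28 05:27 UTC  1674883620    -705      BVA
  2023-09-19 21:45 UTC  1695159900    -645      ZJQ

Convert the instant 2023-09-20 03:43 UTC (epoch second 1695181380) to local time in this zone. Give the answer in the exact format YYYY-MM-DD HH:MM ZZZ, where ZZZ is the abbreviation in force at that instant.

Query: 2023-09-20 03:43 UTC
Rule 2/2 (ZJQ, -10:45): 2023-09-19 21:45 UTC ≤ query < +∞
3·60 + 43 - 645 = -422 min
-422 = -1·1440 + 1018; 1018 = 16·60 + 58 → 16:58, 2023-09-20 - 1 day = 2023-09-19
→ 2023-09-19 16:58 ZJQ

2023-09-19 16:58 ZJQ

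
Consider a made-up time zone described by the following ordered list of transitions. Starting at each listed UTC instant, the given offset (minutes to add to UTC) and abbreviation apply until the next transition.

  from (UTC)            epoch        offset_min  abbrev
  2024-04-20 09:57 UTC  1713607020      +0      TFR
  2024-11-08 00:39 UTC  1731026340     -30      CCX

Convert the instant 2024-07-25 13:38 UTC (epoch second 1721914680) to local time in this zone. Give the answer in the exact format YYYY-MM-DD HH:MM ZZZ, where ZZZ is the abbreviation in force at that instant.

Query: 2024-07-25 13:38 UTC
Rule 1/2 (TFR, +00:00): 2024-04-20 09:57 UTC ≤ query < 2024-11-08 00:39 UTC
13·60 + 38 + 0 = 818 min
818 = 0·1440 + 818; 818 = 13·60 + 38 → 13:38, same day
→ 2024-07-25 13:38 TFR

2024-07-25 13:38 TFR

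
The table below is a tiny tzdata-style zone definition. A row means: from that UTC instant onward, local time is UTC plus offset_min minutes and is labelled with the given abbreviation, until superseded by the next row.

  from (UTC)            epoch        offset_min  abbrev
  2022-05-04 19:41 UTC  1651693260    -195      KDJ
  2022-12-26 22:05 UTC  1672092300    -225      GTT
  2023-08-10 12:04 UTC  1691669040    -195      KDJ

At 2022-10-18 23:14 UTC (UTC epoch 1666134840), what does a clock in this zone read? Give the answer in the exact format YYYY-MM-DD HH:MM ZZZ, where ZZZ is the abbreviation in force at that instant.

2022-10-18 19:59 KDJ

Query: 2022-10-18 23:14 UTC
Rule 1/3 (KDJ, -03:15): 2022-05-04 19:41 UTC ≤ query < 2022-12-26 22:05 UTC
23·60 + 14 - 195 = 1199 min
1199 = 0·1440 + 1199; 1199 = 19·60 + 59 → 19:59, same day
→ 2022-10-18 19:59 KDJ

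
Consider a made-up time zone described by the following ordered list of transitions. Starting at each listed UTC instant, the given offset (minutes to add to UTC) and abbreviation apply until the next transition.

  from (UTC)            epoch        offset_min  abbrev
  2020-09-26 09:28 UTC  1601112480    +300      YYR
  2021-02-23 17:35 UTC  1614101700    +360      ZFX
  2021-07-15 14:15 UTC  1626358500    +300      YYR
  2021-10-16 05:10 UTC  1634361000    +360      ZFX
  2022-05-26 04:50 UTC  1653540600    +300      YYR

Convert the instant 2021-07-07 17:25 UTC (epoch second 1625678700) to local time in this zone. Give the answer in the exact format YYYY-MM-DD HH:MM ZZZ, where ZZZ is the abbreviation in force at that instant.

Query: 2021-07-07 17:25 UTC
Rule 2/5 (ZFX, +06:00): 2021-02-23 17:35 UTC ≤ query < 2021-07-15 14:15 UTC
17·60 + 25 + 360 = 1405 min
1405 = 0·1440 + 1405; 1405 = 23·60 + 25 → 23:25, same day
→ 2021-07-07 23:25 ZFX

2021-07-07 23:25 ZFX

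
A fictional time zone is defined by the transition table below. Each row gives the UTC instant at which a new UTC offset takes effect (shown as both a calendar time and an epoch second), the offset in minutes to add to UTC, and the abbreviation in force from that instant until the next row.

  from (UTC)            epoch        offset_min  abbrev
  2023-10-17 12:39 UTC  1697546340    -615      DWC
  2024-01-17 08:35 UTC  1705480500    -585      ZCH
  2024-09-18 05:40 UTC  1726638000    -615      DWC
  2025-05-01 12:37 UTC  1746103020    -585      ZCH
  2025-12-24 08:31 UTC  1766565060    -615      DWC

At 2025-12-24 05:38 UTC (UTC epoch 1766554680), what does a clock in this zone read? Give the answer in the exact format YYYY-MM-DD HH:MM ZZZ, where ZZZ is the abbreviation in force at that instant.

Query: 2025-12-24 05:38 UTC
Rule 4/5 (ZCH, -09:45): 2025-05-01 12:37 UTC ≤ query < 2025-12-24 08:31 UTC
5·60 + 38 - 585 = -247 min
-247 = -1·1440 + 1193; 1193 = 19·60 + 53 → 19:53, 2025-12-24 - 1 day = 2025-12-23
→ 2025-12-23 19:53 ZCH

2025-12-23 19:53 ZCH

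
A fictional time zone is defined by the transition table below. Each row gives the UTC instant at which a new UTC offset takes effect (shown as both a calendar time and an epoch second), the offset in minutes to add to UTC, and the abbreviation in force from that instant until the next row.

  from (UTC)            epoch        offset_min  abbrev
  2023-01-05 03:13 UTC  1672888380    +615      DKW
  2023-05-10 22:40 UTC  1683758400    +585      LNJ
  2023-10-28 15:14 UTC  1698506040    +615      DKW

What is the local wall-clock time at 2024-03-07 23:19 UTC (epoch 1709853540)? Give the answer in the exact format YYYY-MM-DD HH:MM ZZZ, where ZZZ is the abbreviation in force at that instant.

Query: 2024-03-07 23:19 UTC
Rule 3/3 (DKW, +10:15): 2023-10-28 15:14 UTC ≤ query < +∞
23·60 + 19 + 615 = 2014 min
2014 = 1·1440 + 574; 574 = 9·60 + 34 → 09:34, 2024-03-07 + 1 day = 2024-03-08
→ 2024-03-08 09:34 DKW

2024-03-08 09:34 DKW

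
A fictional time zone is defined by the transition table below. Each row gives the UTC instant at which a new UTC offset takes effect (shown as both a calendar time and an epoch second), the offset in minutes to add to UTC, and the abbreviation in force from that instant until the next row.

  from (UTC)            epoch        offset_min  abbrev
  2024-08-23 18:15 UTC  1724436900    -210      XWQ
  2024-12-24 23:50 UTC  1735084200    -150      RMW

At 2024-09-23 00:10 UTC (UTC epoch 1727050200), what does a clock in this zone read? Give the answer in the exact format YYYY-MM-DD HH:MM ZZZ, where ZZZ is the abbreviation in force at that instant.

2024-09-22 20:40 XWQ

Query: 2024-09-23 00:10 UTC
Rule 1/2 (XWQ, -03:30): 2024-08-23 18:15 UTC ≤ query < 2024-12-24 23:50 UTC
0·60 + 10 - 210 = -200 min
-200 = -1·1440 + 1240; 1240 = 20·60 + 40 → 20:40, 2024-09-23 - 1 day = 2024-09-22
→ 2024-09-22 20:40 XWQ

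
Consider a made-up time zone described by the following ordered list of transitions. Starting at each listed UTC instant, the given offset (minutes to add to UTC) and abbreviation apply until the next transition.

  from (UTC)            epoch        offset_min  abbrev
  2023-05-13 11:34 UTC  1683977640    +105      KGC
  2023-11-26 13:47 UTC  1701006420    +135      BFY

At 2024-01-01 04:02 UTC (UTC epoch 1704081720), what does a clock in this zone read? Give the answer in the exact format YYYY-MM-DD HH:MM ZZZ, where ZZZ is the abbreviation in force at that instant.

2024-01-01 06:17 BFY

Query: 2024-01-01 04:02 UTC
Rule 2/2 (BFY, +02:15): 2023-11-26 13:47 UTC ≤ query < +∞
4·60 + 2 + 135 = 377 min
377 = 0·1440 + 377; 377 = 6·60 + 17 → 06:17, same day
→ 2024-01-01 06:17 BFY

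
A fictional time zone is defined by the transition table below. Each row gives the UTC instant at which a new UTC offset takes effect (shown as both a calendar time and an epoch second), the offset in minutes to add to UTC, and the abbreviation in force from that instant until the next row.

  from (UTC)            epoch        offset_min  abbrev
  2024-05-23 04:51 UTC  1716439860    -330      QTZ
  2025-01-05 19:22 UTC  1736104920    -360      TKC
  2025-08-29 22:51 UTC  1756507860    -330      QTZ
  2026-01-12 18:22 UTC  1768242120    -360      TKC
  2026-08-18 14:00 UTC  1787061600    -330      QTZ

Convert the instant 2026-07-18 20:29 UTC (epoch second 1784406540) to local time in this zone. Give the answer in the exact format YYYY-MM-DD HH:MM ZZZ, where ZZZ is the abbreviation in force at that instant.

Query: 2026-07-18 20:29 UTC
Rule 4/5 (TKC, -06:00): 2026-01-12 18:22 UTC ≤ query < 2026-08-18 14:00 UTC
20·60 + 29 - 360 = 869 min
869 = 0·1440 + 869; 869 = 14·60 + 29 → 14:29, same day
→ 2026-07-18 14:29 TKC

2026-07-18 14:29 TKC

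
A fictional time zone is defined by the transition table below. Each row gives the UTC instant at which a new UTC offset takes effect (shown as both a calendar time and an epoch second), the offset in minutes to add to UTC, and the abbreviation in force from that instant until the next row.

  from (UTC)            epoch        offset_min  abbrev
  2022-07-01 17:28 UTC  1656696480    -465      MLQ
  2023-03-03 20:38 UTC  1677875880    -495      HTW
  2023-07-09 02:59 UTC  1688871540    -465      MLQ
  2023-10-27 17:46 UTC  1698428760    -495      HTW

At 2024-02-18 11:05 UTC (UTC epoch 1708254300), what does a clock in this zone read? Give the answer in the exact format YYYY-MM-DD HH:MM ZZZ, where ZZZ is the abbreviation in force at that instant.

2024-02-18 02:50 HTW

Query: 2024-02-18 11:05 UTC
Rule 4/4 (HTW, -08:15): 2023-10-27 17:46 UTC ≤ query < +∞
11·60 + 5 - 495 = 170 min
170 = 0·1440 + 170; 170 = 2·60 + 50 → 02:50, same day
→ 2024-02-18 02:50 HTW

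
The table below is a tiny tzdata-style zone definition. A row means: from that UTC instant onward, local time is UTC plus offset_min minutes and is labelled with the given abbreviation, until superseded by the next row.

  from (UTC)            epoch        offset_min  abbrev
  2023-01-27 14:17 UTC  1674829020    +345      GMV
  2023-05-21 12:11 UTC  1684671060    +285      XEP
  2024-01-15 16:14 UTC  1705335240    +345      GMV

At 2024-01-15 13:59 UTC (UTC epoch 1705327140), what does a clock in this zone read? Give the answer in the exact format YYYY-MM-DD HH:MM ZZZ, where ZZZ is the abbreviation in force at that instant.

Query: 2024-01-15 13:59 UTC
Rule 2/3 (XEP, +04:45): 2023-05-21 12:11 UTC ≤ query < 2024-01-15 16:14 UTC
13·60 + 59 + 285 = 1124 min
1124 = 0·1440 + 1124; 1124 = 18·60 + 44 → 18:44, same day
→ 2024-01-15 18:44 XEP

2024-01-15 18:44 XEP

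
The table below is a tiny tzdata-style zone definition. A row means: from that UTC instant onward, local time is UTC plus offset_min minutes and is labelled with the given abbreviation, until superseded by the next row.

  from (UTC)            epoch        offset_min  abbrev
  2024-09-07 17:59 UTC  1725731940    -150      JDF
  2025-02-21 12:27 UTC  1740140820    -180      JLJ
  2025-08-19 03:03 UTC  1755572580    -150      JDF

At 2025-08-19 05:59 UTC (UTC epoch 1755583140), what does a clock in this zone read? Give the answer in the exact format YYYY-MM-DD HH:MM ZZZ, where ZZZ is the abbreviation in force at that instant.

Query: 2025-08-19 05:59 UTC
Rule 3/3 (JDF, -02:30): 2025-08-19 03:03 UTC ≤ query < +∞
5·60 + 59 - 150 = 209 min
209 = 0·1440 + 209; 209 = 3·60 + 29 → 03:29, same day
→ 2025-08-19 03:29 JDF

2025-08-19 03:29 JDF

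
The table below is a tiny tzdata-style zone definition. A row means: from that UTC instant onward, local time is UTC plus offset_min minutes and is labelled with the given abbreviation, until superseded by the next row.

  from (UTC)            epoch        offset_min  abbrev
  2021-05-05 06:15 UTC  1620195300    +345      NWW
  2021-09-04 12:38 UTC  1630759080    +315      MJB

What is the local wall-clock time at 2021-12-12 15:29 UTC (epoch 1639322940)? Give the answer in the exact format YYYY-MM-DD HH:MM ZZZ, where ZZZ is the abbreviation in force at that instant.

Query: 2021-12-12 15:29 UTC
Rule 2/2 (MJB, +05:15): 2021-09-04 12:38 UTC ≤ query < +∞
15·60 + 29 + 315 = 1244 min
1244 = 0·1440 + 1244; 1244 = 20·60 + 44 → 20:44, same day
→ 2021-12-12 20:44 MJB

2021-12-12 20:44 MJB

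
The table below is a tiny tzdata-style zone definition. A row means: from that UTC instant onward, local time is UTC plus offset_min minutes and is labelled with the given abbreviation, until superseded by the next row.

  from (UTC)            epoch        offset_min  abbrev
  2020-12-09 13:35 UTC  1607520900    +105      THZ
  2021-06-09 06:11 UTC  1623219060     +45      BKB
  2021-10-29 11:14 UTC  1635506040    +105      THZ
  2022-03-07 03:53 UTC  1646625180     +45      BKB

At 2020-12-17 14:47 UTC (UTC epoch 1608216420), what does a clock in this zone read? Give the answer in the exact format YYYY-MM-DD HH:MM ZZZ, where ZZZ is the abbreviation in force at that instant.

2020-12-17 16:32 THZ

Query: 2020-12-17 14:47 UTC
Rule 1/4 (THZ, +01:45): 2020-12-09 13:35 UTC ≤ query < 2021-06-09 06:11 UTC
14·60 + 47 + 105 = 992 min
992 = 0·1440 + 992; 992 = 16·60 + 32 → 16:32, same day
→ 2020-12-17 16:32 THZ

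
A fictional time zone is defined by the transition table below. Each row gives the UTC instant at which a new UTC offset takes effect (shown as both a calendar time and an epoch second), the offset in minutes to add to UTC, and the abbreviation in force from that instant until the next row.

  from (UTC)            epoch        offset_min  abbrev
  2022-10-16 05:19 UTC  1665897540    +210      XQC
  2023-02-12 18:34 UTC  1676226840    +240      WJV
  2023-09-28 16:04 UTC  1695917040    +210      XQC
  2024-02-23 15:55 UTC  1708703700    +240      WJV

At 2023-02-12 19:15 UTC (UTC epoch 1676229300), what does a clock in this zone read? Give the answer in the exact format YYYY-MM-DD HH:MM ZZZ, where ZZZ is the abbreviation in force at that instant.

2023-02-12 23:15 WJV

Query: 2023-02-12 19:15 UTC
Rule 2/4 (WJV, +04:00): 2023-02-12 18:34 UTC ≤ query < 2023-09-28 16:04 UTC
19·60 + 15 + 240 = 1395 min
1395 = 0·1440 + 1395; 1395 = 23·60 + 15 → 23:15, same day
→ 2023-02-12 23:15 WJV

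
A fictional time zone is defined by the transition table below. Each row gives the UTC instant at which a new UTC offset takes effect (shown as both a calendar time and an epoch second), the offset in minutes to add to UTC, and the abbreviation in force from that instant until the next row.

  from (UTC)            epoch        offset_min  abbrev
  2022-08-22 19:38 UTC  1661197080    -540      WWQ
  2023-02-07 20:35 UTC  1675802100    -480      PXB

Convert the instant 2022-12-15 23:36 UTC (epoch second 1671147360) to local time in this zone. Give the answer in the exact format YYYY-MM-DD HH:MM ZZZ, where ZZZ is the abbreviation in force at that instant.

Query: 2022-12-15 23:36 UTC
Rule 1/2 (WWQ, -09:00): 2022-08-22 19:38 UTC ≤ query < 2023-02-07 20:35 UTC
23·60 + 36 - 540 = 876 min
876 = 0·1440 + 876; 876 = 14·60 + 36 → 14:36, same day
→ 2022-12-15 14:36 WWQ

2022-12-15 14:36 WWQ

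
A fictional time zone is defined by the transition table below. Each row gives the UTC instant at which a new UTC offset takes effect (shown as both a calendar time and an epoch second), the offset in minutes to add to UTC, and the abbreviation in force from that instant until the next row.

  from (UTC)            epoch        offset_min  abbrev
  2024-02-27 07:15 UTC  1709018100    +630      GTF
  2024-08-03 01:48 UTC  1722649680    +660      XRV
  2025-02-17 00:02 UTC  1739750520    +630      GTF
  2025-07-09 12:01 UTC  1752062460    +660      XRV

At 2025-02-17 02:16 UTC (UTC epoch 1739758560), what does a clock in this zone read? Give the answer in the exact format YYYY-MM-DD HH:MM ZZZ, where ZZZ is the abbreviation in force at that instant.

2025-02-17 12:46 GTF

Query: 2025-02-17 02:16 UTC
Rule 3/4 (GTF, +10:30): 2025-02-17 00:02 UTC ≤ query < 2025-07-09 12:01 UTC
2·60 + 16 + 630 = 766 min
766 = 0·1440 + 766; 766 = 12·60 + 46 → 12:46, same day
→ 2025-02-17 12:46 GTF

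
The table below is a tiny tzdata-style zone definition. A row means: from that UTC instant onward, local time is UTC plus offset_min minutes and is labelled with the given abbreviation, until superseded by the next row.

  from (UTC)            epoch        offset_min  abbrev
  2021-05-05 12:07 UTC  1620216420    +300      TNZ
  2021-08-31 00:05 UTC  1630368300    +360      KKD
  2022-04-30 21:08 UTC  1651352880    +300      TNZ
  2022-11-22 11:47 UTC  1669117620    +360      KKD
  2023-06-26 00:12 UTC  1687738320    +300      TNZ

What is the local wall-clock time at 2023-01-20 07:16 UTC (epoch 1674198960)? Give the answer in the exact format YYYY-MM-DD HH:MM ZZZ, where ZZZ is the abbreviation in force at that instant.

2023-01-20 13:16 KKD

Query: 2023-01-20 07:16 UTC
Rule 4/5 (KKD, +06:00): 2022-11-22 11:47 UTC ≤ query < 2023-06-26 00:12 UTC
7·60 + 16 + 360 = 796 min
796 = 0·1440 + 796; 796 = 13·60 + 16 → 13:16, same day
→ 2023-01-20 13:16 KKD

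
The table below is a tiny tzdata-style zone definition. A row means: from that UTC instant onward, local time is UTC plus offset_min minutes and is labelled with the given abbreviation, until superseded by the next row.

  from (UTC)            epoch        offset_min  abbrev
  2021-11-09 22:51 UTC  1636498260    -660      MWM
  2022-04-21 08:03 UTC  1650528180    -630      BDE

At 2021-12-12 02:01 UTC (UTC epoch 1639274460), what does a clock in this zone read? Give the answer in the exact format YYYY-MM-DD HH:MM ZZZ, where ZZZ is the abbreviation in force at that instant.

2021-12-11 15:01 MWM

Query: 2021-12-12 02:01 UTC
Rule 1/2 (MWM, -11:00): 2021-11-09 22:51 UTC ≤ query < 2022-04-21 08:03 UTC
2·60 + 1 - 660 = -539 min
-539 = -1·1440 + 901; 901 = 15·60 + 1 → 15:01, 2021-12-12 - 1 day = 2021-12-11
→ 2021-12-11 15:01 MWM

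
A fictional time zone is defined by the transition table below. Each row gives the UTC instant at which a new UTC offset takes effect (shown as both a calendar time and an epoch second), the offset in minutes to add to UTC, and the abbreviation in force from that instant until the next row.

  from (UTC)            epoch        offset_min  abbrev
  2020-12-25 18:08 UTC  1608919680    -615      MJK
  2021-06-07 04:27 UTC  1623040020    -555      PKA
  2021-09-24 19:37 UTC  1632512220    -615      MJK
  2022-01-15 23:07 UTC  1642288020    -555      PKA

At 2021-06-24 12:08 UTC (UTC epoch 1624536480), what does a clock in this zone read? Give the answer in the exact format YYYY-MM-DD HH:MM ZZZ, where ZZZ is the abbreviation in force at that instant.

2021-06-24 02:53 PKA

Query: 2021-06-24 12:08 UTC
Rule 2/4 (PKA, -09:15): 2021-06-07 04:27 UTC ≤ query < 2021-09-24 19:37 UTC
12·60 + 8 - 555 = 173 min
173 = 0·1440 + 173; 173 = 2·60 + 53 → 02:53, same day
→ 2021-06-24 02:53 PKA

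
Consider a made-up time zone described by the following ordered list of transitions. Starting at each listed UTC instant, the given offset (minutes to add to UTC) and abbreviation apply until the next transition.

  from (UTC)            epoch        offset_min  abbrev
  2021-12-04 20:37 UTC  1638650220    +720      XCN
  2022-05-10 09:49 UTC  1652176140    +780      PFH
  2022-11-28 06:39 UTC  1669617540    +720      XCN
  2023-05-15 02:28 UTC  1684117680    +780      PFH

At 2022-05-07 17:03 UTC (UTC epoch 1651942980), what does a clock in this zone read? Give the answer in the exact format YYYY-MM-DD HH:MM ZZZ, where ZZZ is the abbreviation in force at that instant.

Query: 2022-05-07 17:03 UTC
Rule 1/4 (XCN, +12:00): 2021-12-04 20:37 UTC ≤ query < 2022-05-10 09:49 UTC
17·60 + 3 + 720 = 1743 min
1743 = 1·1440 + 303; 303 = 5·60 + 3 → 05:03, 2022-05-07 + 1 day = 2022-05-08
→ 2022-05-08 05:03 XCN

2022-05-08 05:03 XCN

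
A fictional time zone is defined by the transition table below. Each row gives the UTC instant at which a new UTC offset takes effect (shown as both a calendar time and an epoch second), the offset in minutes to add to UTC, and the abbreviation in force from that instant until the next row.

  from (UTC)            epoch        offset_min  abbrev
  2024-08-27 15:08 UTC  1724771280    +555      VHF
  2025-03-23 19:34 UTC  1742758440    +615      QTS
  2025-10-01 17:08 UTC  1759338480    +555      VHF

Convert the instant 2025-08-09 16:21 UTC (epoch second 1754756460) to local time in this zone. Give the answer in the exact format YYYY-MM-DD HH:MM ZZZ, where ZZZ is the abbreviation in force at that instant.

Query: 2025-08-09 16:21 UTC
Rule 2/3 (QTS, +10:15): 2025-03-23 19:34 UTC ≤ query < 2025-10-01 17:08 UTC
16·60 + 21 + 615 = 1596 min
1596 = 1·1440 + 156; 156 = 2·60 + 36 → 02:36, 2025-08-09 + 1 day = 2025-08-10
→ 2025-08-10 02:36 QTS

2025-08-10 02:36 QTS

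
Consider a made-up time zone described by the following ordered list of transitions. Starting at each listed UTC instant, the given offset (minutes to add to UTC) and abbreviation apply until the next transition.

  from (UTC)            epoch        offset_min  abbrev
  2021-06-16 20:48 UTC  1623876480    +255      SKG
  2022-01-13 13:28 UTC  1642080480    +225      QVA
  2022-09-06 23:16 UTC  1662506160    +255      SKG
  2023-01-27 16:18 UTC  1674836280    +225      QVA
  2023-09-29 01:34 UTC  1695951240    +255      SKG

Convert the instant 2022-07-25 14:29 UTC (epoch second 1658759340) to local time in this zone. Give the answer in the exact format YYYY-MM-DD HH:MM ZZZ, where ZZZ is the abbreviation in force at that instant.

Query: 2022-07-25 14:29 UTC
Rule 2/5 (QVA, +03:45): 2022-01-13 13:28 UTC ≤ query < 2022-09-06 23:16 UTC
14·60 + 29 + 225 = 1094 min
1094 = 0·1440 + 1094; 1094 = 18·60 + 14 → 18:14, same day
→ 2022-07-25 18:14 QVA

2022-07-25 18:14 QVA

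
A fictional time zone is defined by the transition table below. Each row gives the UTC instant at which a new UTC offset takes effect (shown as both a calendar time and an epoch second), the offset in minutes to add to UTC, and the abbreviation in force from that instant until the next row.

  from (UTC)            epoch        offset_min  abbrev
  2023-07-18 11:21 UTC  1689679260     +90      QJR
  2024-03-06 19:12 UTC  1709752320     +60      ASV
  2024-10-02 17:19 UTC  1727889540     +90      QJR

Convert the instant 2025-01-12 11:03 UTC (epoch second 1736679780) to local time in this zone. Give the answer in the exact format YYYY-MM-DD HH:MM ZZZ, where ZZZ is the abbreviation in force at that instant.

2025-01-12 12:33 QJR

Query: 2025-01-12 11:03 UTC
Rule 3/3 (QJR, +01:30): 2024-10-02 17:19 UTC ≤ query < +∞
11·60 + 3 + 90 = 753 min
753 = 0·1440 + 753; 753 = 12·60 + 33 → 12:33, same day
→ 2025-01-12 12:33 QJR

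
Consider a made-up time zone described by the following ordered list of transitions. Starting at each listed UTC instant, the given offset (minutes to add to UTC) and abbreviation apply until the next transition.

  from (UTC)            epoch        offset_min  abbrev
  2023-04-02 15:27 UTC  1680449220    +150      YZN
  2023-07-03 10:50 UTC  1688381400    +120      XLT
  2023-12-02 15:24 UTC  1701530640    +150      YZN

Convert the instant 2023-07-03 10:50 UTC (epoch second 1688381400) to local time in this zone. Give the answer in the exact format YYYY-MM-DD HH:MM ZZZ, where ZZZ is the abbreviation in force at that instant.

Query: 2023-07-03 10:50 UTC
Rule 2/3 (XLT, +02:00): 2023-07-03 10:50 UTC ≤ query < 2023-12-02 15:24 UTC
10·60 + 50 + 120 = 770 min
770 = 0·1440 + 770; 770 = 12·60 + 50 → 12:50, same day
→ 2023-07-03 12:50 XLT

2023-07-03 12:50 XLT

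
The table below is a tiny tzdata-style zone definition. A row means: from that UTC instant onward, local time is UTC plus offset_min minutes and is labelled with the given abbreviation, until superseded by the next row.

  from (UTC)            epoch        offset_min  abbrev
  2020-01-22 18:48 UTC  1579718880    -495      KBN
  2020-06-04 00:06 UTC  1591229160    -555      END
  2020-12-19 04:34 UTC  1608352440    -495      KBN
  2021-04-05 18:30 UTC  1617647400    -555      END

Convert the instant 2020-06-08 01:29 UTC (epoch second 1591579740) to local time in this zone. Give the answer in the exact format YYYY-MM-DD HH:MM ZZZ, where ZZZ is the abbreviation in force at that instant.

Query: 2020-06-08 01:29 UTC
Rule 2/4 (END, -09:15): 2020-06-04 00:06 UTC ≤ query < 2020-12-19 04:34 UTC
1·60 + 29 - 555 = -466 min
-466 = -1·1440 + 974; 974 = 16·60 + 14 → 16:14, 2020-06-08 - 1 day = 2020-06-07
→ 2020-06-07 16:14 END

2020-06-07 16:14 END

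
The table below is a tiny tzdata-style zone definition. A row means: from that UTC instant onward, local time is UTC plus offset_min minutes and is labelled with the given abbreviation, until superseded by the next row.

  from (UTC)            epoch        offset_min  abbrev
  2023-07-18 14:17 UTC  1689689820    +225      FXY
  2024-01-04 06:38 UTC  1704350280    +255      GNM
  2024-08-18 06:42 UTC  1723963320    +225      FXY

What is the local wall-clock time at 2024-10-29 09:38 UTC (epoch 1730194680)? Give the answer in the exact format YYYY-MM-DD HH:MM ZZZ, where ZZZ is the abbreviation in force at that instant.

Query: 2024-10-29 09:38 UTC
Rule 3/3 (FXY, +03:45): 2024-08-18 06:42 UTC ≤ query < +∞
9·60 + 38 + 225 = 803 min
803 = 0·1440 + 803; 803 = 13·60 + 23 → 13:23, same day
→ 2024-10-29 13:23 FXY

2024-10-29 13:23 FXY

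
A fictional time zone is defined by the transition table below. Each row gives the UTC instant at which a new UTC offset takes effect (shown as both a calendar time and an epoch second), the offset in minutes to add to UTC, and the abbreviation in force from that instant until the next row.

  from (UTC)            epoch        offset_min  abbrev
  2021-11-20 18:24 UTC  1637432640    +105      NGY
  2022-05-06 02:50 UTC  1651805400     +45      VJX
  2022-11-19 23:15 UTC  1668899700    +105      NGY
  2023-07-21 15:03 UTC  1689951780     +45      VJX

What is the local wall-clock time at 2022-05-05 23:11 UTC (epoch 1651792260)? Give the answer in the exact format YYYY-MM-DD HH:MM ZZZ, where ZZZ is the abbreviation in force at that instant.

2022-05-06 00:56 NGY

Query: 2022-05-05 23:11 UTC
Rule 1/4 (NGY, +01:45): 2021-11-20 18:24 UTC ≤ query < 2022-05-06 02:50 UTC
23·60 + 11 + 105 = 1496 min
1496 = 1·1440 + 56; 56 = 0·60 + 56 → 00:56, 2022-05-05 + 1 day = 2022-05-06
→ 2022-05-06 00:56 NGY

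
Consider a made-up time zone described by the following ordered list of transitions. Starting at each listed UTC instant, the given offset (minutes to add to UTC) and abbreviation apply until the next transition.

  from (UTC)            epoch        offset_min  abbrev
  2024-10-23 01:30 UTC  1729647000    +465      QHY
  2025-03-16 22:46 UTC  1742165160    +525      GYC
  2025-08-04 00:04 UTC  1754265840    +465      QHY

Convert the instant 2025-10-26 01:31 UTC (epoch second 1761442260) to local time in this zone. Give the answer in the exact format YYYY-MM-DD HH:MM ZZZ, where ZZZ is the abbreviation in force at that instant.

2025-10-26 09:16 QHY

Query: 2025-10-26 01:31 UTC
Rule 3/3 (QHY, +07:45): 2025-08-04 00:04 UTC ≤ query < +∞
1·60 + 31 + 465 = 556 min
556 = 0·1440 + 556; 556 = 9·60 + 16 → 09:16, same day
→ 2025-10-26 09:16 QHY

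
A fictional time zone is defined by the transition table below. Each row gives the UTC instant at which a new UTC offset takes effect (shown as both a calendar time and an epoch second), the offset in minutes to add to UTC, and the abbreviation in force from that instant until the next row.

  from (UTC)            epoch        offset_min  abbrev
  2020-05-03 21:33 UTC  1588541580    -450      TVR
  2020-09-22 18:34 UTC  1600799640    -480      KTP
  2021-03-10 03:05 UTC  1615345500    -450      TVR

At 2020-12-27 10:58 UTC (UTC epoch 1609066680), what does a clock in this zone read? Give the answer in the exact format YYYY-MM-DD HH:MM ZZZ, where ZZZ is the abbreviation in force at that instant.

2020-12-27 02:58 KTP

Query: 2020-12-27 10:58 UTC
Rule 2/3 (KTP, -08:00): 2020-09-22 18:34 UTC ≤ query < 2021-03-10 03:05 UTC
10·60 + 58 - 480 = 178 min
178 = 0·1440 + 178; 178 = 2·60 + 58 → 02:58, same day
→ 2020-12-27 02:58 KTP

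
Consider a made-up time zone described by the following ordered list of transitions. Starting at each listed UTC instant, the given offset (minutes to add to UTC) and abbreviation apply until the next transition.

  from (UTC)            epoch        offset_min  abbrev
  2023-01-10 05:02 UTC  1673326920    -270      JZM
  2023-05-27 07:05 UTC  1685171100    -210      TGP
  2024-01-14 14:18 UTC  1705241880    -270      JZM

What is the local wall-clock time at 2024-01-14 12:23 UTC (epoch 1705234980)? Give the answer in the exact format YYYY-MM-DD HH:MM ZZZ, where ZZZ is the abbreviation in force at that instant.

2024-01-14 08:53 TGP

Query: 2024-01-14 12:23 UTC
Rule 2/3 (TGP, -03:30): 2023-05-27 07:05 UTC ≤ query < 2024-01-14 14:18 UTC
12·60 + 23 - 210 = 533 min
533 = 0·1440 + 533; 533 = 8·60 + 53 → 08:53, same day
→ 2024-01-14 08:53 TGP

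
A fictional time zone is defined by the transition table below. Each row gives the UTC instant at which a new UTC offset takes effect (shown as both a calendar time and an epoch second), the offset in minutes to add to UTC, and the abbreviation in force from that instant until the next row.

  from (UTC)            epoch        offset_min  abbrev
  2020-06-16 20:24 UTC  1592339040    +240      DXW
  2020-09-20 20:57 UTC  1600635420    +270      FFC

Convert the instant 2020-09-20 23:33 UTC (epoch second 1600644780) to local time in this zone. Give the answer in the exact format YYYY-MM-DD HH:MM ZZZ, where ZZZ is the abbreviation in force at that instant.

Query: 2020-09-20 23:33 UTC
Rule 2/2 (FFC, +04:30): 2020-09-20 20:57 UTC ≤ query < +∞
23·60 + 33 + 270 = 1683 min
1683 = 1·1440 + 243; 243 = 4·60 + 3 → 04:03, 2020-09-20 + 1 day = 2020-09-21
→ 2020-09-21 04:03 FFC

2020-09-21 04:03 FFC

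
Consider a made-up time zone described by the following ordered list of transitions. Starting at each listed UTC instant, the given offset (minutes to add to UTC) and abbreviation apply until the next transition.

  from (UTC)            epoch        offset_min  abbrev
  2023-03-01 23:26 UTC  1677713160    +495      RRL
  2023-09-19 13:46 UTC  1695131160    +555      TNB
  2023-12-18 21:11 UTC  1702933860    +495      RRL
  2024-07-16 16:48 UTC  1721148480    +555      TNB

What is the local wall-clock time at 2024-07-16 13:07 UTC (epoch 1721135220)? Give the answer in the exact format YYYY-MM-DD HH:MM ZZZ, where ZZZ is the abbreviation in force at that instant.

Query: 2024-07-16 13:07 UTC
Rule 3/4 (RRL, +08:15): 2023-12-18 21:11 UTC ≤ query < 2024-07-16 16:48 UTC
13·60 + 7 + 495 = 1282 min
1282 = 0·1440 + 1282; 1282 = 21·60 + 22 → 21:22, same day
→ 2024-07-16 21:22 RRL

2024-07-16 21:22 RRL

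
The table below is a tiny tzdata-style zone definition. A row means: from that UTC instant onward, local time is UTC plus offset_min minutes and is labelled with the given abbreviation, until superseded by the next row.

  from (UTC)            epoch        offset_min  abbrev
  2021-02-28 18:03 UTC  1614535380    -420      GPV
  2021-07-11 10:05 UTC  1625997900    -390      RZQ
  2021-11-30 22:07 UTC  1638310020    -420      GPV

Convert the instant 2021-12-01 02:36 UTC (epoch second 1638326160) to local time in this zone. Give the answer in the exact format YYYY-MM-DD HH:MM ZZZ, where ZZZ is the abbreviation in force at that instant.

2021-11-30 19:36 GPV

Query: 2021-12-01 02:36 UTC
Rule 3/3 (GPV, -07:00): 2021-11-30 22:07 UTC ≤ query < +∞
2·60 + 36 - 420 = -264 min
-264 = -1·1440 + 1176; 1176 = 19·60 + 36 → 19:36, 2021-12-01 - 1 day = 2021-11-30
→ 2021-11-30 19:36 GPV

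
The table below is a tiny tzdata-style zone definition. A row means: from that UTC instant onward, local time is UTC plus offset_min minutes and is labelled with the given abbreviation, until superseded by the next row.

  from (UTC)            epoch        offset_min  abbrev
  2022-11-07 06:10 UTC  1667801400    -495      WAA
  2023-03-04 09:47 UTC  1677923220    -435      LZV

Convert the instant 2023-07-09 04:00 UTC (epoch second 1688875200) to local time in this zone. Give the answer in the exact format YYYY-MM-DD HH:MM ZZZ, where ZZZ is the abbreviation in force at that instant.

2023-07-08 20:45 LZV

Query: 2023-07-09 04:00 UTC
Rule 2/2 (LZV, -07:15): 2023-03-04 09:47 UTC ≤ query < +∞
4·60 + 0 - 435 = -195 min
-195 = -1·1440 + 1245; 1245 = 20·60 + 45 → 20:45, 2023-07-09 - 1 day = 2023-07-08
→ 2023-07-08 20:45 LZV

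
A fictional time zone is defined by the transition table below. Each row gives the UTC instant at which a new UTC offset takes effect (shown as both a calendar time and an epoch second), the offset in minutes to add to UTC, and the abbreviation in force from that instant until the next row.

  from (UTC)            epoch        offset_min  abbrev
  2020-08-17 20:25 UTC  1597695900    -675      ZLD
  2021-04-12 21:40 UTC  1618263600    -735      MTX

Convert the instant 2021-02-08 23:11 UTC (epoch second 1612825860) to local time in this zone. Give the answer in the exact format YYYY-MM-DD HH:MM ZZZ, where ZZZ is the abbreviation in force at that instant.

2021-02-08 11:56 ZLD

Query: 2021-02-08 23:11 UTC
Rule 1/2 (ZLD, -11:15): 2020-08-17 20:25 UTC ≤ query < 2021-04-12 21:40 UTC
23·60 + 11 - 675 = 716 min
716 = 0·1440 + 716; 716 = 11·60 + 56 → 11:56, same day
→ 2021-02-08 11:56 ZLD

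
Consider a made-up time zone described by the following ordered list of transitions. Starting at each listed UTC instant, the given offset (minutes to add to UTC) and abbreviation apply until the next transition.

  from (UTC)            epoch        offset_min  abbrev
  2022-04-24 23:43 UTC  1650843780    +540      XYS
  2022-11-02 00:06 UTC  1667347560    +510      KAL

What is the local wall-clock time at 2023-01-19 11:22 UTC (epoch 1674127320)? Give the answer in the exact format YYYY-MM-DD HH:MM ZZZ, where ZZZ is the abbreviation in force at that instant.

Query: 2023-01-19 11:22 UTC
Rule 2/2 (KAL, +08:30): 2022-11-02 00:06 UTC ≤ query < +∞
11·60 + 22 + 510 = 1192 min
1192 = 0·1440 + 1192; 1192 = 19·60 + 52 → 19:52, same day
→ 2023-01-19 19:52 KAL

2023-01-19 19:52 KAL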